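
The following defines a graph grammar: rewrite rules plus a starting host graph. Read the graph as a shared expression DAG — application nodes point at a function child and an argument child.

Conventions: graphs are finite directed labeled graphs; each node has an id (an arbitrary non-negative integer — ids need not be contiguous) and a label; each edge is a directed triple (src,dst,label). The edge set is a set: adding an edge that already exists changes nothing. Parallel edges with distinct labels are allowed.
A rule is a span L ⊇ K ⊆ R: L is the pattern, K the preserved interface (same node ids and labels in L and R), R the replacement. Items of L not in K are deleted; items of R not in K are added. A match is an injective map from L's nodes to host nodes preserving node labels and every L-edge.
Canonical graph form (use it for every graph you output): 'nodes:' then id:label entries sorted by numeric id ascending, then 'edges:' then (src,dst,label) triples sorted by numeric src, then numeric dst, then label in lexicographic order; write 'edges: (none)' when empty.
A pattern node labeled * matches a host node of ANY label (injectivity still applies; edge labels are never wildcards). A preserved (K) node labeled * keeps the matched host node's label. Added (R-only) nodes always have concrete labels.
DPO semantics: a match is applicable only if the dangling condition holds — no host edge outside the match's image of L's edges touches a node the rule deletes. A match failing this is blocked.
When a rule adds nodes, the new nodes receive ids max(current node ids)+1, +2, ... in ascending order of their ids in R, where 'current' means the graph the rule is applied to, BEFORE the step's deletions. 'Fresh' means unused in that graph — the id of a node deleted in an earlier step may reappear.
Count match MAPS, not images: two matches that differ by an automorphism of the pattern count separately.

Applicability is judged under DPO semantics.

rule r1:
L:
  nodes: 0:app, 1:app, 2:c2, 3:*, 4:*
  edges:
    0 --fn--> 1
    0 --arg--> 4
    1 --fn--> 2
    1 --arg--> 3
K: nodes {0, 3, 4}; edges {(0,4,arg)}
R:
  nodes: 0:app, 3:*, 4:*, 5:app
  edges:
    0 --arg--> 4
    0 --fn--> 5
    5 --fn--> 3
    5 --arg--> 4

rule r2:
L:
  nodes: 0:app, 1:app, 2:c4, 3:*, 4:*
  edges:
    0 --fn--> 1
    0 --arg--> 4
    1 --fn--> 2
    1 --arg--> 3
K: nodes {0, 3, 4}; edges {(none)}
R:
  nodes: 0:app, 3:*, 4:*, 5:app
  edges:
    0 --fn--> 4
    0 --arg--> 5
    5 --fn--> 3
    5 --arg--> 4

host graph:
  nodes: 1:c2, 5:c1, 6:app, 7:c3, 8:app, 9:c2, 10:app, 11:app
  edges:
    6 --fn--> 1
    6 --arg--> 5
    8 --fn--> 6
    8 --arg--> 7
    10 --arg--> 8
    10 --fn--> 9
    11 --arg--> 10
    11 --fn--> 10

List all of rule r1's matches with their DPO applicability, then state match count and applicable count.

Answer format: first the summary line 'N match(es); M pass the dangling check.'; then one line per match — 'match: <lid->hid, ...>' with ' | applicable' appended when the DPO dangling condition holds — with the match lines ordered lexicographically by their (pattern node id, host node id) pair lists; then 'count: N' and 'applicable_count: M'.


1 match(es); 1 pass the dangling check.
match: 0->8, 1->6, 2->1, 3->5, 4->7 | applicable
count: 1
applicable_count: 1


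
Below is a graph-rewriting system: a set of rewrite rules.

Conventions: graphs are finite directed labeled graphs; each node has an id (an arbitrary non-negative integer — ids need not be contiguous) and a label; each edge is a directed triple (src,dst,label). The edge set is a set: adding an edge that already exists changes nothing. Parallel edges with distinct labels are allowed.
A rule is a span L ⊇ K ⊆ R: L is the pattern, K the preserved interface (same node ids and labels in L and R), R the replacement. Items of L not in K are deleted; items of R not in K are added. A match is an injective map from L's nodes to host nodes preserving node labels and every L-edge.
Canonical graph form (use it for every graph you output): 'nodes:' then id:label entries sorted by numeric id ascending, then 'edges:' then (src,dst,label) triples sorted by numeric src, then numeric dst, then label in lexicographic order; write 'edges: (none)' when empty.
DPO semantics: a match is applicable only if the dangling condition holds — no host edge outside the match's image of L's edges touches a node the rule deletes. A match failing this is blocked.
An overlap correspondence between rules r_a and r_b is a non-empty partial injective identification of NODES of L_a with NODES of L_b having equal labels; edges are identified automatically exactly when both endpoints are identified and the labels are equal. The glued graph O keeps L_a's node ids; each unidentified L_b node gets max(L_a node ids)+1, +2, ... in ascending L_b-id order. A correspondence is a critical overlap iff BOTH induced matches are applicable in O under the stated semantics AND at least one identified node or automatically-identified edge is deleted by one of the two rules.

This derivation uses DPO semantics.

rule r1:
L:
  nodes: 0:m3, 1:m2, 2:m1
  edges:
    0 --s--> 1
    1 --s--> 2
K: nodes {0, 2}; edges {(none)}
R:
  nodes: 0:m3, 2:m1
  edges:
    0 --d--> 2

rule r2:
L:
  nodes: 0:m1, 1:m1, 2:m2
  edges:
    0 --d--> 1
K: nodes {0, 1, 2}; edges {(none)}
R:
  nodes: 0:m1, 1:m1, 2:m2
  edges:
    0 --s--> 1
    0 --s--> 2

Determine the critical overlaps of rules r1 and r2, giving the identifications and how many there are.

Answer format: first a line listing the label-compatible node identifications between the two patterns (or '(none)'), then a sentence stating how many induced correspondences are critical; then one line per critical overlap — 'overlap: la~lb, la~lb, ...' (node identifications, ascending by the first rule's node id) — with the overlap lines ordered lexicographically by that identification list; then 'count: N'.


label-compatible node identifications between L(r1) and L(r2): 1~2, 2~0, 2~1
3 of the induced correspondences are critical overlaps of r1 and r2.
overlap: 1~2
overlap: 1~2, 2~0
overlap: 1~2, 2~1
count: 3


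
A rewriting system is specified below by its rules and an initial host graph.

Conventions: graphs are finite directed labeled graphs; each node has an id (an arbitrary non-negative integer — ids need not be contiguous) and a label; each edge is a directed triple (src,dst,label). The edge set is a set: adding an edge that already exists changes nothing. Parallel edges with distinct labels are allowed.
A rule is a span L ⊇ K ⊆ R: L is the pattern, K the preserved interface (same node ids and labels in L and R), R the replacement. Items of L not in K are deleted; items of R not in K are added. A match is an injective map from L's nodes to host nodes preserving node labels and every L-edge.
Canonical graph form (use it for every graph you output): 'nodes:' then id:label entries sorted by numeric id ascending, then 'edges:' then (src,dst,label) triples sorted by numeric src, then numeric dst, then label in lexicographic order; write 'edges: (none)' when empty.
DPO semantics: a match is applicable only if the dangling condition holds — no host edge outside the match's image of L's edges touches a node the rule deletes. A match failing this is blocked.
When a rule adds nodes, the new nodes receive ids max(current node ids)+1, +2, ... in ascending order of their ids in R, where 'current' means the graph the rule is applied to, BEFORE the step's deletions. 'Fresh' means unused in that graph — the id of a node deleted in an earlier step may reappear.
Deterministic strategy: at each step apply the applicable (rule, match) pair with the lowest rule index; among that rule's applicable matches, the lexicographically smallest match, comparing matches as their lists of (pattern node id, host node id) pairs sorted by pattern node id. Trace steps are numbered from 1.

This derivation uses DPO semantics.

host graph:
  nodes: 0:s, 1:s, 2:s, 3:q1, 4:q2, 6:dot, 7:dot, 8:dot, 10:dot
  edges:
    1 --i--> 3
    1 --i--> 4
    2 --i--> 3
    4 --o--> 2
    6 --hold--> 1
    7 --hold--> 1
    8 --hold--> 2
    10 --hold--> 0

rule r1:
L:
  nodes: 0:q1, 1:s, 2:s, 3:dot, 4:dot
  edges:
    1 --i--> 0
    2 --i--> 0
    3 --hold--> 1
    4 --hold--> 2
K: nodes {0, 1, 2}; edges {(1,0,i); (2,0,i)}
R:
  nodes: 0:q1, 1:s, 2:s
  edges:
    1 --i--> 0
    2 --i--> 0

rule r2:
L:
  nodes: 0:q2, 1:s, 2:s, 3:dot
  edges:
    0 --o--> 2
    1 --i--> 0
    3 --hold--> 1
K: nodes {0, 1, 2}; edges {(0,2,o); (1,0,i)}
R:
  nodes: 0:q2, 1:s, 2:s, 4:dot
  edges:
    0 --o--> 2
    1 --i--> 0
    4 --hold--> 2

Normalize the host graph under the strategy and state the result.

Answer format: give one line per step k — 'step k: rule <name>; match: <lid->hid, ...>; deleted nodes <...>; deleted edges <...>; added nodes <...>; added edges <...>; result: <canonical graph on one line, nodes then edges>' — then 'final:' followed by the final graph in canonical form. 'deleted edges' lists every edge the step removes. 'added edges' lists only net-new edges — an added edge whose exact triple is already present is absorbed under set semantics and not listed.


step 1: rule r1; match: 0->3, 1->1, 2->2, 3->6, 4->8; deleted nodes 6, 8; deleted edges (6,1,hold); (8,2,hold); added nodes (none); added edges (none); result: nodes: 0:s, 1:s, 2:s, 3:q1, 4:q2, 7:dot, 10:dot edges: (1,3,i); (1,4,i); (2,3,i); (4,2,o); (7,1,hold); (10,0,hold)
step 2: rule r2; match: 0->4, 1->1, 2->2, 3->7; deleted nodes 7; deleted edges (7,1,hold); added nodes 11; added edges (11,2,hold); result: nodes: 0:s, 1:s, 2:s, 3:q1, 4:q2, 10:dot, 11:dot edges: (1,3,i); (1,4,i); (2,3,i); (4,2,o); (10,0,hold); (11,2,hold)
final:
nodes: 0:s, 1:s, 2:s, 3:q1, 4:q2, 10:dot, 11:dot
edges: (1,3,i); (1,4,i); (2,3,i); (4,2,o); (10,0,hold); (11,2,hold)


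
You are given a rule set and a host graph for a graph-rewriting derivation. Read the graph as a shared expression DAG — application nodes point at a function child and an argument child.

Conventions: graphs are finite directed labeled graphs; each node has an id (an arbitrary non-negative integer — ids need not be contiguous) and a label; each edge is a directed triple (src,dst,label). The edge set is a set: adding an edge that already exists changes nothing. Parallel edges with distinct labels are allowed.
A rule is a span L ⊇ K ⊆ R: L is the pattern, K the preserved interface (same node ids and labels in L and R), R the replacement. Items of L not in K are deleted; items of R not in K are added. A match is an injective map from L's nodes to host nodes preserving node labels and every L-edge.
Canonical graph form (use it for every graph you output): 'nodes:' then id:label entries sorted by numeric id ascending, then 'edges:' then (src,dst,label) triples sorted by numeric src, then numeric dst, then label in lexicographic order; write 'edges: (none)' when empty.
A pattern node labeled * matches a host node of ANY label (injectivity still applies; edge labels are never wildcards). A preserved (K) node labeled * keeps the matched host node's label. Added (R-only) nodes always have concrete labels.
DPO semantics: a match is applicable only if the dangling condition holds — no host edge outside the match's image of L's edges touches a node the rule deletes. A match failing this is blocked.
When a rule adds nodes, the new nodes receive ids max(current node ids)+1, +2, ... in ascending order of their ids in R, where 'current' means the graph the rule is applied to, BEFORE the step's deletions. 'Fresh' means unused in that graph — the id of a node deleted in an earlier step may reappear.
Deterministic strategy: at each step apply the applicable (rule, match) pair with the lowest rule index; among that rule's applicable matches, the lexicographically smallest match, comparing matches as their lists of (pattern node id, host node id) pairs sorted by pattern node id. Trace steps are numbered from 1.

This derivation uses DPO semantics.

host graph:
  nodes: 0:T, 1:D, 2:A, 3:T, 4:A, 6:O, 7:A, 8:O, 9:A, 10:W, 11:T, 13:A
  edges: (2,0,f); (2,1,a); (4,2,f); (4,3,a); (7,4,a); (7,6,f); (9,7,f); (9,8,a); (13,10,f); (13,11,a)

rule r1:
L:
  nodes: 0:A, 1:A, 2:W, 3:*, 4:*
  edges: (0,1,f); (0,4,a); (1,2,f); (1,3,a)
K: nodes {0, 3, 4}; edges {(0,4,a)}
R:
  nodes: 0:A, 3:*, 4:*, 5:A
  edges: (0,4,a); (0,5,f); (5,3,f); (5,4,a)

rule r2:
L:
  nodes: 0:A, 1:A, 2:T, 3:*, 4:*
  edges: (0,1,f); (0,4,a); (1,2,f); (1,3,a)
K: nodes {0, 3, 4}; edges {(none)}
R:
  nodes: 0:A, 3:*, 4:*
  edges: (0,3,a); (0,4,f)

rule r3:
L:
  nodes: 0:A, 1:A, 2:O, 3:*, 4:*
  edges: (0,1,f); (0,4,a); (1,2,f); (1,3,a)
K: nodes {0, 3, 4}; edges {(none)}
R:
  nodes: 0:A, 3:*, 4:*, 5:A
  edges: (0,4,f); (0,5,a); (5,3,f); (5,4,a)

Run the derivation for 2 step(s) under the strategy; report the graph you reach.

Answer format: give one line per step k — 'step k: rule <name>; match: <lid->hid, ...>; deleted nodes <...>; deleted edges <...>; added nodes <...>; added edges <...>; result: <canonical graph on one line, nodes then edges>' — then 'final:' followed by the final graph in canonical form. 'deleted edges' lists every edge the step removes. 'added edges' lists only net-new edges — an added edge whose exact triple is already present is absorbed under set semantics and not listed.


step 1: rule r2; match: 0->4, 1->2, 2->0, 3->1, 4->3; deleted nodes 0, 2; deleted edges (2,0,f); (2,1,a); (4,2,f); (4,3,a); added nodes (none); added edges (4,1,a); (4,3,f); result: nodes: 1:D, 3:T, 4:A, 6:O, 7:A, 8:O, 9:A, 10:W, 11:T, 13:A edges: (4,1,a); (4,3,f); (7,4,a); (7,6,f); (9,7,f); (9,8,a); (13,10,f); (13,11,a)
step 2: rule r3; match: 0->9, 1->7, 2->6, 3->4, 4->8; deleted nodes 6, 7; deleted edges (7,4,a); (7,6,f); (9,7,f); (9,8,a); added nodes 14; added edges (9,8,f); (9,14,a); (14,4,f); (14,8,a); result: nodes: 1:D, 3:T, 4:A, 8:O, 9:A, 10:W, 11:T, 13:A, 14:A edges: (4,1,a); (4,3,f); (9,8,f); (9,14,a); (13,10,f); (13,11,a); (14,4,f); (14,8,a)
final:
nodes: 1:D, 3:T, 4:A, 8:O, 9:A, 10:W, 11:T, 13:A, 14:A
edges: (4,1,a); (4,3,f); (9,8,f); (9,14,a); (13,10,f); (13,11,a); (14,4,f); (14,8,a)


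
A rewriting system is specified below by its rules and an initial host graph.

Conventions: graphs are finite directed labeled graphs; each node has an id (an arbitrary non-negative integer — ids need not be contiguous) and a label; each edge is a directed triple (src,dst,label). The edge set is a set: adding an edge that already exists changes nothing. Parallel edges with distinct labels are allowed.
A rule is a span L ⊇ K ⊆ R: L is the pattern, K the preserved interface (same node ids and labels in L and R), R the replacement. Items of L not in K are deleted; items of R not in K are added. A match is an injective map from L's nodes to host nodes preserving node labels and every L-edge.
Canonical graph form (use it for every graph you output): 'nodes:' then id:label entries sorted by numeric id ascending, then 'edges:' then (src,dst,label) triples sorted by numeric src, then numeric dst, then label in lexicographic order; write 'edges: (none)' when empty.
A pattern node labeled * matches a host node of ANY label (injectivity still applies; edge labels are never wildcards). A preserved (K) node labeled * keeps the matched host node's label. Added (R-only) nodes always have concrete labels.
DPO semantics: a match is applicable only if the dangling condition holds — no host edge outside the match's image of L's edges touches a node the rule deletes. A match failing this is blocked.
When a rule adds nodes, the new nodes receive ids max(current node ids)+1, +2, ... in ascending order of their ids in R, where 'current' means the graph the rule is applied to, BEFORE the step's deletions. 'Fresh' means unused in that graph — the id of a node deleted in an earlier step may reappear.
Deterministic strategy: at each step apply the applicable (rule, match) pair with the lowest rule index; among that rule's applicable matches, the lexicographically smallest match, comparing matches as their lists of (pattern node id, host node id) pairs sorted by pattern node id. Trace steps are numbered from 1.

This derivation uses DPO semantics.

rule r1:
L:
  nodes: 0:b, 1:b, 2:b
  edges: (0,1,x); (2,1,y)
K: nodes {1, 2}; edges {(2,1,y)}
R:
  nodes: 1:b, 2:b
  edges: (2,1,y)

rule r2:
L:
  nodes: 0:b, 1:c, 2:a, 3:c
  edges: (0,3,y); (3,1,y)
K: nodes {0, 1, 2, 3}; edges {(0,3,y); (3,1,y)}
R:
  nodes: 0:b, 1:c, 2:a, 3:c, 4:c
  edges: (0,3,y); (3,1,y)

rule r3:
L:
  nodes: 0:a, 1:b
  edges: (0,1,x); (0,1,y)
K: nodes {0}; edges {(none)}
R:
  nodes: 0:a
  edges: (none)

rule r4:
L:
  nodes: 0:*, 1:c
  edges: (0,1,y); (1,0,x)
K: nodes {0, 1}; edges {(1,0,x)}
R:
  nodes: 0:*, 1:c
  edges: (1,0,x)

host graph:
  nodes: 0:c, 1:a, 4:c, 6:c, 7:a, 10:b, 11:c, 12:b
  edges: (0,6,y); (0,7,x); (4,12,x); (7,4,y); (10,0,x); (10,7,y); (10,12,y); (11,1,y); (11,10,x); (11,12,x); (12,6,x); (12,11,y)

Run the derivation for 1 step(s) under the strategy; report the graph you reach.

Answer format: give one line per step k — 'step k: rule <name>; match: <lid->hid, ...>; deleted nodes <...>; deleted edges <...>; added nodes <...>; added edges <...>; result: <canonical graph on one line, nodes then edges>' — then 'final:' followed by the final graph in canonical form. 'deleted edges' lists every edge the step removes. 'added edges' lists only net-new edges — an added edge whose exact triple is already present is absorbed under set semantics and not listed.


step 1: rule r4; match: 0->12, 1->11; deleted nodes (none); deleted edges (12,11,y); added nodes (none); added edges (none); result: nodes: 0:c, 1:a, 4:c, 6:c, 7:a, 10:b, 11:c, 12:b edges: (0,6,y); (0,7,x); (4,12,x); (7,4,y); (10,0,x); (10,7,y); (10,12,y); (11,1,y); (11,10,x); (11,12,x); (12,6,x)
final:
nodes: 0:c, 1:a, 4:c, 6:c, 7:a, 10:b, 11:c, 12:b
edges: (0,6,y); (0,7,x); (4,12,x); (7,4,y); (10,0,x); (10,7,y); (10,12,y); (11,1,y); (11,10,x); (11,12,x); (12,6,x)


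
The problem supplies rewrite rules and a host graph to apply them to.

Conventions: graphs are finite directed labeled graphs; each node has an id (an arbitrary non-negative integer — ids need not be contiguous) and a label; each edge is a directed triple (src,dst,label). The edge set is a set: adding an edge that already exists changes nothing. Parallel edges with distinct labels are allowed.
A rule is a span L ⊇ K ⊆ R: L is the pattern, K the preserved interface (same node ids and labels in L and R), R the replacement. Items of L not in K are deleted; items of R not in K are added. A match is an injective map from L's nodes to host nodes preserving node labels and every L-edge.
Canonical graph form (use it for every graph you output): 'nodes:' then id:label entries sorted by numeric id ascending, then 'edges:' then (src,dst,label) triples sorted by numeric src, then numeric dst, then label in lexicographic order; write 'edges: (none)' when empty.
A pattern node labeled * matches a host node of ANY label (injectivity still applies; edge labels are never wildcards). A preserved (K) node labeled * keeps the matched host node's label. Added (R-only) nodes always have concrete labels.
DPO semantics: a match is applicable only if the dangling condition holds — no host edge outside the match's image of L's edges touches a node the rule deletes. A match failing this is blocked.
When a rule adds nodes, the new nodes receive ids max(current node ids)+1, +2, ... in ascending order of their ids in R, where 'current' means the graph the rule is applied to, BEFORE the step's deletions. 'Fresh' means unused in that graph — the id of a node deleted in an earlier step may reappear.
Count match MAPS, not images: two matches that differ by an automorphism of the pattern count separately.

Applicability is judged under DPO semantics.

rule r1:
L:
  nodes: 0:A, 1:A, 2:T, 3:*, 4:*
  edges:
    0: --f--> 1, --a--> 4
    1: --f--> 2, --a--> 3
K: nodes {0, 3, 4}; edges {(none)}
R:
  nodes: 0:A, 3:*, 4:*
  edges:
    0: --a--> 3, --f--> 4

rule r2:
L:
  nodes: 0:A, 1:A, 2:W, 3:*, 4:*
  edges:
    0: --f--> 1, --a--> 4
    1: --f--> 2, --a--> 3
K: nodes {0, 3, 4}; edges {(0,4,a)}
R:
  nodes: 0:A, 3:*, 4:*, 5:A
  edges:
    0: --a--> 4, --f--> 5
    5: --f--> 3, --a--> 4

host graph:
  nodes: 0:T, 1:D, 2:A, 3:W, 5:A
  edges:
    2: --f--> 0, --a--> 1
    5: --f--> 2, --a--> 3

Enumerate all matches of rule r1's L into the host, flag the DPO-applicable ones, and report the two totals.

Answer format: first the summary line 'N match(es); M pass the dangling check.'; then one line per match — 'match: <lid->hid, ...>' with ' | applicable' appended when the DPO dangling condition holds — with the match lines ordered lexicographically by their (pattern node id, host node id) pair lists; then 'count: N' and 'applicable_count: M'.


1 match(es); 1 pass the dangling check.
match: 0->5, 1->2, 2->0, 3->1, 4->3 | applicable
count: 1
applicable_count: 1


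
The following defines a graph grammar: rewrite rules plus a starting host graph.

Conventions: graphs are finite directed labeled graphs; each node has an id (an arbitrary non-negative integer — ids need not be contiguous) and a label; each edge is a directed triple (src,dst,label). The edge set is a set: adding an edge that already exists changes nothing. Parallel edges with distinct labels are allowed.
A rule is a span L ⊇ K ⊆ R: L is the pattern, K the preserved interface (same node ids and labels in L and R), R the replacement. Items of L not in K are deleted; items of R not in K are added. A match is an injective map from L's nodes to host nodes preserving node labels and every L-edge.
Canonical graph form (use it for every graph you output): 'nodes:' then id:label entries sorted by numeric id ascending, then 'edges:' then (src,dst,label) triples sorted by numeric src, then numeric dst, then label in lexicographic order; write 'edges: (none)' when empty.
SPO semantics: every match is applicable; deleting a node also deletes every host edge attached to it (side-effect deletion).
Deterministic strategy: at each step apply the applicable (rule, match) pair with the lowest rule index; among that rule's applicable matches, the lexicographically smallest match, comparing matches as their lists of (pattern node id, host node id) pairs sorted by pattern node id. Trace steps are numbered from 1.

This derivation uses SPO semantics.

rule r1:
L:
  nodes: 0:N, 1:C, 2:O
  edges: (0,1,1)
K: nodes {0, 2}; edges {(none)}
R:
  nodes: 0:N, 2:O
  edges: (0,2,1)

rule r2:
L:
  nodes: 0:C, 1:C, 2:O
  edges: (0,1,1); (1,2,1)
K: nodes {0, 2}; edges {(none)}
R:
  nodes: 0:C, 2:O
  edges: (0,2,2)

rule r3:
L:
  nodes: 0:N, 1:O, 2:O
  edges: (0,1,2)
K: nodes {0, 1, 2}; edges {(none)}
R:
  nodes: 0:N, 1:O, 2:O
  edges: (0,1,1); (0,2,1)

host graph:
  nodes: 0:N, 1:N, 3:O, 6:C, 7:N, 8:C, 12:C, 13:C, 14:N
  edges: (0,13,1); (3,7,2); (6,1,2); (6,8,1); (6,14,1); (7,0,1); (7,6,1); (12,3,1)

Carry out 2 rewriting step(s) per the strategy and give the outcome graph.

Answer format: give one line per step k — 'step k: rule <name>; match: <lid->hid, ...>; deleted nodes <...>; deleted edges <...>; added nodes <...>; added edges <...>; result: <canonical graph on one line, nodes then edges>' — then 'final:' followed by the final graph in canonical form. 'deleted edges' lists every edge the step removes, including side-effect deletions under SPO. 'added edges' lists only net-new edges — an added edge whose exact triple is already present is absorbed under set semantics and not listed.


step 1: rule r1; match: 0->0, 1->13, 2->3; deleted nodes 13; deleted edges (0,13,1); added nodes (none); added edges (0,3,1); result: nodes: 0:N, 1:N, 3:O, 6:C, 7:N, 8:C, 12:C, 14:N edges: (0,3,1); (3,7,2); (6,1,2); (6,8,1); (6,14,1); (7,0,1); (7,6,1); (12,3,1)
step 2: rule r1; match: 0->7, 1->6, 2->3; deleted nodes 6; deleted edges (6,1,2); (6,8,1); (6,14,1); (7,6,1); added nodes (none); added edges (7,3,1); result: nodes: 0:N, 1:N, 3:O, 7:N, 8:C, 12:C, 14:N edges: (0,3,1); (3,7,2); (7,0,1); (7,3,1); (12,3,1)
final:
nodes: 0:N, 1:N, 3:O, 7:N, 8:C, 12:C, 14:N
edges: (0,3,1); (3,7,2); (7,0,1); (7,3,1); (12,3,1)


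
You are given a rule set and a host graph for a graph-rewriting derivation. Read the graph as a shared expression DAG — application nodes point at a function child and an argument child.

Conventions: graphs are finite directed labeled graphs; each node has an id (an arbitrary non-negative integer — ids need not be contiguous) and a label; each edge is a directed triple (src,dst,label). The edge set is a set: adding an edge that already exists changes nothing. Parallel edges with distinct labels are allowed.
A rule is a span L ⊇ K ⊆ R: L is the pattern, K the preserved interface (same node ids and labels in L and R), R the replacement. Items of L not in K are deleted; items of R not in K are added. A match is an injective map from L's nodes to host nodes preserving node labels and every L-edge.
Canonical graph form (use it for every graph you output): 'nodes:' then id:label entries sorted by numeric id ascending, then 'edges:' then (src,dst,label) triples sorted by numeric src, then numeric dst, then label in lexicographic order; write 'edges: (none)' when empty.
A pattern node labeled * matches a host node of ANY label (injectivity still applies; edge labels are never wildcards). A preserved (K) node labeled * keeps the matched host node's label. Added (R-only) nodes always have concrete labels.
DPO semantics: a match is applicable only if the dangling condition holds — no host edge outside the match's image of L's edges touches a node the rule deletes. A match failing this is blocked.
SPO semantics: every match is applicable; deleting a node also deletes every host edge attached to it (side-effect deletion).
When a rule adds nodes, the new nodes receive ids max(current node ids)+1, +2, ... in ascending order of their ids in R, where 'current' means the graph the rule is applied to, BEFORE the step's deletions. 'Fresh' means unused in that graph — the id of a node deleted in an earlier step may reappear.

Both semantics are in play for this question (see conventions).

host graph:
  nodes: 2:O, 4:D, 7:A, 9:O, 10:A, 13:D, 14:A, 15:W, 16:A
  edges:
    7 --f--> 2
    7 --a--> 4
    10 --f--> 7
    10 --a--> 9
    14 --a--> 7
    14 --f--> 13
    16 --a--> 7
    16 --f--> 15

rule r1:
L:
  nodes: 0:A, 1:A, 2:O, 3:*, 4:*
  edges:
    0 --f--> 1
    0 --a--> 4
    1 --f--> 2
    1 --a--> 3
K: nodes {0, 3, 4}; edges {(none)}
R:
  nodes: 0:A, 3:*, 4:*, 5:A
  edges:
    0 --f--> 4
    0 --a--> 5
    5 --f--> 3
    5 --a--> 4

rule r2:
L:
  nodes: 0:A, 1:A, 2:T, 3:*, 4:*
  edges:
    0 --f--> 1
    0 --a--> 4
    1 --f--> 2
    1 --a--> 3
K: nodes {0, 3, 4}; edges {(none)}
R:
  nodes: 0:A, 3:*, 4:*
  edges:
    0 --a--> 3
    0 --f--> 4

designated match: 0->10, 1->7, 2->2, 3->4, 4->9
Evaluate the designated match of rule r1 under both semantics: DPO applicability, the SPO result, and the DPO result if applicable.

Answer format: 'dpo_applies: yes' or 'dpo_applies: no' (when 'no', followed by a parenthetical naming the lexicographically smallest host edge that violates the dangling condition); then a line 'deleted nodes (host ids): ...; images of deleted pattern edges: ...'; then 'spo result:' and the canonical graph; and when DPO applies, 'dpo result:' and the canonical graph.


dpo_applies: no
(the rule deletes node 7, which keeps host edge (14,7,a) outside the match image — the dangling condition fails, DPO blocks; SPO proceeds and side-deletes such edges)
deleted nodes (host ids): 2, 7; images of deleted pattern edges: (7,2,f); (7,4,a); (10,7,f); (10,9,a)
spo result:
nodes: 4:D, 9:O, 10:A, 13:D, 14:A, 15:W, 16:A, 17:A
edges: (10,9,f); (10,17,a); (14,13,f); (16,15,f); (17,4,f); (17,9,a)


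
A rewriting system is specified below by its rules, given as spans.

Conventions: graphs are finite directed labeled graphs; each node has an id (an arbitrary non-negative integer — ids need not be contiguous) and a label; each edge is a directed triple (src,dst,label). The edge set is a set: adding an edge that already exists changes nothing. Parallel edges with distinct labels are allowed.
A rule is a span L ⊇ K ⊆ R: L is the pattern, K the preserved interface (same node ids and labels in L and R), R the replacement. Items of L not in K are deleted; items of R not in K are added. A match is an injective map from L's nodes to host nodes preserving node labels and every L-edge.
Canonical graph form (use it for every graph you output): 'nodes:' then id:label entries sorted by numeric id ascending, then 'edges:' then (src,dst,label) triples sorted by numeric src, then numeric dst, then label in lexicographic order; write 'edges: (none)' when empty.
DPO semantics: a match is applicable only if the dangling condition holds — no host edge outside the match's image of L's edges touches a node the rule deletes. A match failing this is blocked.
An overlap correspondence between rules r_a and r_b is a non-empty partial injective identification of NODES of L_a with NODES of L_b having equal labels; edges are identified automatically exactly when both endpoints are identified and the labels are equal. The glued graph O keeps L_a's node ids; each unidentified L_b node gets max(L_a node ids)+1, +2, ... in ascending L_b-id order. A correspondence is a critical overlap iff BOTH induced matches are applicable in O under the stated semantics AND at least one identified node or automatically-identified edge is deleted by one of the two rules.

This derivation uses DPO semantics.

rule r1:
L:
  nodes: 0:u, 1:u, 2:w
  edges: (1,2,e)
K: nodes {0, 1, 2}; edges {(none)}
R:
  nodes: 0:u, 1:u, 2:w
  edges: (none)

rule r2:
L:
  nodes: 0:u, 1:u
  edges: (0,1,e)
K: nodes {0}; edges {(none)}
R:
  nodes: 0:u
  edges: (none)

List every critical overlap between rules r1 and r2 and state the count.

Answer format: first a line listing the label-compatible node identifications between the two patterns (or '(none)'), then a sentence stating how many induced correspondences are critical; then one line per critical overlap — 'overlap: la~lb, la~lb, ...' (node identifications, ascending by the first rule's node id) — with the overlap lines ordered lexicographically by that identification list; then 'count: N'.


label-compatible node identifications between L(r1) and L(r2): 0~0, 0~1, 1~0, 1~1
2 of the induced correspondences are critical overlaps of r1 and r2.
overlap: 0~1
overlap: 0~1, 1~0
count: 2


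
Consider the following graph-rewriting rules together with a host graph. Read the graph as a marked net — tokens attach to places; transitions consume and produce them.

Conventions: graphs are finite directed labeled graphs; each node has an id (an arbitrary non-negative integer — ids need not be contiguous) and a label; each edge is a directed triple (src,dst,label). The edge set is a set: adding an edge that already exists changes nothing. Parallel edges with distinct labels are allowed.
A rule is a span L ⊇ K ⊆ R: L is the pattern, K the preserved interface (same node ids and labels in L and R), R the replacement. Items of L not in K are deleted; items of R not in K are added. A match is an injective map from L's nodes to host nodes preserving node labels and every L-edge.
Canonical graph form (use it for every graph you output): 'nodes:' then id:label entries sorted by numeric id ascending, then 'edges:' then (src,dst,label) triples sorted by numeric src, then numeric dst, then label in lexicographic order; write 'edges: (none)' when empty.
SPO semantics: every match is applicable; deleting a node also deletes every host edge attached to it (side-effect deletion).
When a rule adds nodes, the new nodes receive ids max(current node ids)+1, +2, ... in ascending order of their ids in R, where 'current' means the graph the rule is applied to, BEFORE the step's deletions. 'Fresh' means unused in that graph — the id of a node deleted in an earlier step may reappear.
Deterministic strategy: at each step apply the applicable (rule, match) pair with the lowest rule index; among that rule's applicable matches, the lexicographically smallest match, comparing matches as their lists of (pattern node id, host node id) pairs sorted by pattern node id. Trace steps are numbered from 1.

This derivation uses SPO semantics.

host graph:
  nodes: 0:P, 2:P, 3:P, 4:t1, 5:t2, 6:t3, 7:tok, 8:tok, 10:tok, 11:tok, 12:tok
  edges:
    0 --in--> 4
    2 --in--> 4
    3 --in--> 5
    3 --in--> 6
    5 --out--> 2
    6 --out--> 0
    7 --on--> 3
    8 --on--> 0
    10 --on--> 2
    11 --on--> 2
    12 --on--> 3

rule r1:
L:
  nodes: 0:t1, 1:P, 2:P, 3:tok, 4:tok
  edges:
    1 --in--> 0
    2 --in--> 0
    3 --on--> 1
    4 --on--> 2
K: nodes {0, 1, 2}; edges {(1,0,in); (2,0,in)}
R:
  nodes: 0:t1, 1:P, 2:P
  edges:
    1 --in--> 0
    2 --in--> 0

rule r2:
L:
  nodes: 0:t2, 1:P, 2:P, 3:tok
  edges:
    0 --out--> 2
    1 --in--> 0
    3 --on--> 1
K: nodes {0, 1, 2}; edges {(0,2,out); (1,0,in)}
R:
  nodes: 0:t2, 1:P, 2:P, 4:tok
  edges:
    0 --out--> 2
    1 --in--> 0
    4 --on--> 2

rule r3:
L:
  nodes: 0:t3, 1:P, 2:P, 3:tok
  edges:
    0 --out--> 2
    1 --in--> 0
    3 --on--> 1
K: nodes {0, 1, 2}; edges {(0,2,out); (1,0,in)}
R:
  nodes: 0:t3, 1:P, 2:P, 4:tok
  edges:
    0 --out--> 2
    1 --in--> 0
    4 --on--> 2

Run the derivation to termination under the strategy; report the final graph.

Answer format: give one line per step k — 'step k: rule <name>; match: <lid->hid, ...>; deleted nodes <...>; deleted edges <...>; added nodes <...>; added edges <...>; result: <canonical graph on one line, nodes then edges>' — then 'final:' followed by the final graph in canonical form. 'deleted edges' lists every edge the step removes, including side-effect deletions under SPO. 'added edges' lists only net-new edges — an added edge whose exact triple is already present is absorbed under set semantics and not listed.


step 1: rule r1; match: 0->4, 1->0, 2->2, 3->8, 4->10; deleted nodes 8, 10; deleted edges (8,0,on); (10,2,on); added nodes (none); added edges (none); result: nodes: 0:P, 2:P, 3:P, 4:t1, 5:t2, 6:t3, 7:tok, 11:tok, 12:tok edges: (0,4,in); (2,4,in); (3,5,in); (3,6,in); (5,2,out); (6,0,out); (7,3,on); (11,2,on); (12,3,on)
step 2: rule r2; match: 0->5, 1->3, 2->2, 3->7; deleted nodes 7; deleted edges (7,3,on); added nodes 13; added edges (13,2,on); result: nodes: 0:P, 2:P, 3:P, 4:t1, 5:t2, 6:t3, 11:tok, 12:tok, 13:tok edges: (0,4,in); (2,4,in); (3,5,in); (3,6,in); (5,2,out); (6,0,out); (11,2,on); (12,3,on); (13,2,on)
step 3: rule r2; match: 0->5, 1->3, 2->2, 3->12; deleted nodes 12; deleted edges (12,3,on); added nodes 14; added edges (14,2,on); result: nodes: 0:P, 2:P, 3:P, 4:t1, 5:t2, 6:t3, 11:tok, 13:tok, 14:tok edges: (0,4,in); (2,4,in); (3,5,in); (3,6,in); (5,2,out); (6,0,out); (11,2,on); (13,2,on); (14,2,on)
final:
nodes: 0:P, 2:P, 3:P, 4:t1, 5:t2, 6:t3, 11:tok, 13:tok, 14:tok
edges: (0,4,in); (2,4,in); (3,5,in); (3,6,in); (5,2,out); (6,0,out); (11,2,on); (13,2,on); (14,2,on)


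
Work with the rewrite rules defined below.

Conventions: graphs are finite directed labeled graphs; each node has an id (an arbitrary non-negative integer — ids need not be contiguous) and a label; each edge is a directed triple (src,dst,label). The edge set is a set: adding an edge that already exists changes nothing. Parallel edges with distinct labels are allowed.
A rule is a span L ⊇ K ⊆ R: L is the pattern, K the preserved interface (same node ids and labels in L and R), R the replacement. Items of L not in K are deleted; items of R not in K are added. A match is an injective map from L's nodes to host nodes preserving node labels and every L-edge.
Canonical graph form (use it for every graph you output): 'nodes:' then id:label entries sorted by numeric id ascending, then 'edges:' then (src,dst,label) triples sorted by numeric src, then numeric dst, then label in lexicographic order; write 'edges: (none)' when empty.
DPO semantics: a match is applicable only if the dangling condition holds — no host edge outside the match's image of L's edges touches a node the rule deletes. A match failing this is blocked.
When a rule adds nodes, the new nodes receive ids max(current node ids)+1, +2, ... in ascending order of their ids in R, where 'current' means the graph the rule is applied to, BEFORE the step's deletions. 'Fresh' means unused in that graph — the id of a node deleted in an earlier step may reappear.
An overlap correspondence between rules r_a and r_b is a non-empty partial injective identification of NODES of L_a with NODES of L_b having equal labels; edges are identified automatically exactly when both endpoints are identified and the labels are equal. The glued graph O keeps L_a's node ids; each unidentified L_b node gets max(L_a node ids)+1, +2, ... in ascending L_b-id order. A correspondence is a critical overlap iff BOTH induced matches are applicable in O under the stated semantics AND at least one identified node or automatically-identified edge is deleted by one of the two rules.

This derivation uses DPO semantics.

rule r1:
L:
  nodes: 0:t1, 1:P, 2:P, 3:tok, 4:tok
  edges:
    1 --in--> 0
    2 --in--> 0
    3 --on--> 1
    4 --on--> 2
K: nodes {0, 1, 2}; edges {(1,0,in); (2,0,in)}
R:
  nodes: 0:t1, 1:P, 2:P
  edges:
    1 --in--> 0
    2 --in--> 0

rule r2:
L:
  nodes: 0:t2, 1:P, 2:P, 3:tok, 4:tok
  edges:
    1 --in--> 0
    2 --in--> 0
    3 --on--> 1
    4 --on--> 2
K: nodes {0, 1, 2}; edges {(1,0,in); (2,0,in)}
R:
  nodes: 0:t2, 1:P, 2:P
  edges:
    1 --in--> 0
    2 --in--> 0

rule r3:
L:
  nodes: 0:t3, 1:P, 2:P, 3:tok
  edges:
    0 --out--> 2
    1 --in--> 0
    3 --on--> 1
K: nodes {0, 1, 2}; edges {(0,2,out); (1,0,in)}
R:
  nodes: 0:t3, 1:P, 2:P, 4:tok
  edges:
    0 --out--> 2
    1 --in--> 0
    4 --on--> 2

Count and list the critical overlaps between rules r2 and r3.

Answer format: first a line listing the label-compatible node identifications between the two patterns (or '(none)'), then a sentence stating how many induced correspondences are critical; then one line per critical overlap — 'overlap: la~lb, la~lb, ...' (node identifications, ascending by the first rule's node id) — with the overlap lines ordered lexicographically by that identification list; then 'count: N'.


label-compatible node identifications between L(r2) and L(r3): 1~1, 1~2, 2~1, 2~2, 3~3, 4~3
4 of the induced correspondences are critical overlaps of r2 and r3.
overlap: 1~1, 2~2, 3~3
overlap: 1~1, 3~3
overlap: 1~2, 2~1, 4~3
overlap: 2~1, 4~3
count: 4


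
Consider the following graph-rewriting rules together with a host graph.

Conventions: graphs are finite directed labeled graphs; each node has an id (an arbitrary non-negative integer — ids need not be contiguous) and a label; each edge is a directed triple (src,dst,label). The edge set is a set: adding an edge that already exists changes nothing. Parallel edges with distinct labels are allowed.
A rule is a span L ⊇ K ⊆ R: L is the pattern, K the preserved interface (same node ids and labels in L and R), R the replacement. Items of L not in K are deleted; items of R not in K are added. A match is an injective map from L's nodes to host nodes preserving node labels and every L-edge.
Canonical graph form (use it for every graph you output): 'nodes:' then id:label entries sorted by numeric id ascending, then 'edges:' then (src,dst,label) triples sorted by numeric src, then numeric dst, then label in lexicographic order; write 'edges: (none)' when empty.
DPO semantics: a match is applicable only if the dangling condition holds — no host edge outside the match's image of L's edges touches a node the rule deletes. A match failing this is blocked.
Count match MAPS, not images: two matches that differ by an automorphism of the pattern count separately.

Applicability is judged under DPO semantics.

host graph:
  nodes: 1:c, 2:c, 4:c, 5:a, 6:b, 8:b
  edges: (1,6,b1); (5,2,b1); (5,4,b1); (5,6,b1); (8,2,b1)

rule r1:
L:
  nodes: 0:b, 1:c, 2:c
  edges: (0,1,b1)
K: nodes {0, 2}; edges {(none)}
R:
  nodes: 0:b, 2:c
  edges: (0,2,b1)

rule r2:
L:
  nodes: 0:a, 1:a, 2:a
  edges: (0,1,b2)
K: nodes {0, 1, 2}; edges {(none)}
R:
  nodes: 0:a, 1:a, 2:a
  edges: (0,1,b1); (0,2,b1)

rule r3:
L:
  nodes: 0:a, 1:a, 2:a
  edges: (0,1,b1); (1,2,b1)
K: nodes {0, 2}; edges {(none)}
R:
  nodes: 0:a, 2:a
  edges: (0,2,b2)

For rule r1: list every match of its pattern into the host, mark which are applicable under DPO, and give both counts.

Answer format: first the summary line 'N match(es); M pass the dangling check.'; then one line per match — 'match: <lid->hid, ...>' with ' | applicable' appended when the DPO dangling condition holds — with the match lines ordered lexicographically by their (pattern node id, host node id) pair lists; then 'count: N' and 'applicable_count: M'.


2 match(es); 0 pass the dangling check.
match: 0->8, 1->2, 2->1
match: 0->8, 1->2, 2->4
count: 2
applicable_count: 0
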